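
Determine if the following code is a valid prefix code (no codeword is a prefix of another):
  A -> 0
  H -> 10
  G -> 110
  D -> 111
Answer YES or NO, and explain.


Checking each pair (does one codeword prefix another?):
  A='0' vs H='10': no prefix
  A='0' vs G='110': no prefix
  A='0' vs D='111': no prefix
  H='10' vs A='0': no prefix
  H='10' vs G='110': no prefix
  H='10' vs D='111': no prefix
  G='110' vs A='0': no prefix
  G='110' vs H='10': no prefix
  G='110' vs D='111': no prefix
  D='111' vs A='0': no prefix
  D='111' vs H='10': no prefix
  D='111' vs G='110': no prefix
No violation found over all pairs.

YES -- this is a valid prefix code. No codeword is a prefix of any other codeword.


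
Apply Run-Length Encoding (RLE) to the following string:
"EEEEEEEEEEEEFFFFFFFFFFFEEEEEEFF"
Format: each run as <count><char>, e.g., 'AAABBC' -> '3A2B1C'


Scanning runs left to right:
  i=0: run of 'E' x 12 -> '12E'
  i=12: run of 'F' x 11 -> '11F'
  i=23: run of 'E' x 6 -> '6E'
  i=29: run of 'F' x 2 -> '2F'

RLE = 12E11F6E2F


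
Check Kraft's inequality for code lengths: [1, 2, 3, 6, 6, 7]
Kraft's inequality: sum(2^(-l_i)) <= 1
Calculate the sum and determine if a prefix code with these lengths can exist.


Sum = 2^(-1) + 2^(-2) + 2^(-3) + 2^(-6) + 2^(-6) + 2^(-7)
    = 0.5 + 0.25 + 0.125 + 0.015625 + 0.015625 + 0.0078125
    = 117/128 = 0.9140625
Since 0.9140625 <= 1, Kraft's inequality IS satisfied.
A prefix code with these lengths CAN exist.

Kraft sum = 0.9140625. Satisfied.


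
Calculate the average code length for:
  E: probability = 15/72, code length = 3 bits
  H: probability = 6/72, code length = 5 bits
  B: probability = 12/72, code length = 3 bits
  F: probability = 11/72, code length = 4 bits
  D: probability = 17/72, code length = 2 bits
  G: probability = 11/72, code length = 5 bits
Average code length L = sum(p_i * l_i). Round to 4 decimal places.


Weighted contributions p_i * l_i:
  E: (15/72) * 3 = 45/72
  H: (6/72) * 5 = 30/72
  B: (12/72) * 3 = 36/72
  F: (11/72) * 4 = 44/72
  D: (17/72) * 2 = 34/72
  G: (11/72) * 5 = 55/72
Sum = (45 + 30 + 36 + 44 + 34 + 55)/72 = 244/72

L = 244/72 = 3.3889 bits/symbol


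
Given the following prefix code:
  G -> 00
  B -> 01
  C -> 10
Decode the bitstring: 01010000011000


Decoding step by step:
Bits 01 -> B
Bits 01 -> B
Bits 00 -> G
Bits 00 -> G
Bits 01 -> B
Bits 10 -> C
Bits 00 -> G


Decoded message: BBGGBCG


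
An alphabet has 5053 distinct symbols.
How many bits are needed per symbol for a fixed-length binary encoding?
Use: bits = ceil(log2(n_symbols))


log2(5053) = 12.3029
Bracket: 2^12 = 4096 < 5053 <= 2^13 = 8192
So ceil(log2(5053)) = 13

bits = ceil(log2(5053)) = ceil(12.3029) = 13 bits


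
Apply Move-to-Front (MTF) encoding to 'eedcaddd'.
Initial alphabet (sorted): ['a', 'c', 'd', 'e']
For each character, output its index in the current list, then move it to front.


MTF encoding:
'e': index 3 in ['a', 'c', 'd', 'e'] -> ['e', 'a', 'c', 'd']
'e': index 0 in ['e', 'a', 'c', 'd'] -> ['e', 'a', 'c', 'd']
'd': index 3 in ['e', 'a', 'c', 'd'] -> ['d', 'e', 'a', 'c']
'c': index 3 in ['d', 'e', 'a', 'c'] -> ['c', 'd', 'e', 'a']
'a': index 3 in ['c', 'd', 'e', 'a'] -> ['a', 'c', 'd', 'e']
'd': index 2 in ['a', 'c', 'd', 'e'] -> ['d', 'a', 'c', 'e']
'd': index 0 in ['d', 'a', 'c', 'e'] -> ['d', 'a', 'c', 'e']
'd': index 0 in ['d', 'a', 'c', 'e'] -> ['d', 'a', 'c', 'e']


Output: [3, 0, 3, 3, 3, 2, 0, 0]


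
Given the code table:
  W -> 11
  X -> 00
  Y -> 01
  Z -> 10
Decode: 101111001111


Decoding:
10 -> Z
11 -> W
11 -> W
00 -> X
11 -> W
11 -> W


Result: ZWWXWW


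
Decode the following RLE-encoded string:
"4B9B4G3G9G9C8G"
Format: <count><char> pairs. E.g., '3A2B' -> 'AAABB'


Expanding each <count><char> pair:
  4B -> 'BBBB'
  9B -> 'BBBBBBBBB'
  4G -> 'GGGG'
  3G -> 'GGG'
  9G -> 'GGGGGGGGG'
  9C -> 'CCCCCCCCC'
  8G -> 'GGGGGGGG'

Decoded = BBBBBBBBBBBBBGGGGGGGGGGGGGGGGCCCCCCCCCGGGGGGGG


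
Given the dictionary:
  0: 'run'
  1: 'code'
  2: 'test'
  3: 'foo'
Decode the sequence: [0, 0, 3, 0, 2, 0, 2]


Look up each index in the dictionary:
  0 -> 'run'
  0 -> 'run'
  3 -> 'foo'
  0 -> 'run'
  2 -> 'test'
  0 -> 'run'
  2 -> 'test'

Decoded: "run run foo run test run test"


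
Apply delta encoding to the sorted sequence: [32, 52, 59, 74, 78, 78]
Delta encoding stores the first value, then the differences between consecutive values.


First value: 32
Deltas:
  52 - 32 = 20
  59 - 52 = 7
  74 - 59 = 15
  78 - 74 = 4
  78 - 78 = 0


Delta encoded: [32, 20, 7, 15, 4, 0]


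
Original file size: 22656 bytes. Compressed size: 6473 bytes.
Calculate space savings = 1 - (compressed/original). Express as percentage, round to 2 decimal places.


ratio = compressed/original = 6473/22656 = 0.285708
savings = 1 - ratio = 1 - 0.285708 = 0.714292
as a percentage: 0.714292 * 100 = 71.43%

Space savings = 1 - 6473/22656 = 71.43%


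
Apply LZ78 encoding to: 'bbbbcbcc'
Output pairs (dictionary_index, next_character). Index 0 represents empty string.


LZ78 encoding steps:
Dictionary: {0: ''}
Step 1: w='' (idx 0), next='b' -> output (0, 'b'), add 'b' as idx 1
Step 2: w='b' (idx 1), next='b' -> output (1, 'b'), add 'bb' as idx 2
Step 3: w='b' (idx 1), next='c' -> output (1, 'c'), add 'bc' as idx 3
Step 4: w='bc' (idx 3), next='c' -> output (3, 'c'), add 'bcc' as idx 4


Encoded: [(0, 'b'), (1, 'b'), (1, 'c'), (3, 'c')]


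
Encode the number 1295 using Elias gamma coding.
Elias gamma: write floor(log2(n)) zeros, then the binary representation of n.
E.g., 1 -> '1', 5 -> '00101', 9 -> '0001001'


num_bits = floor(log2(1295)) + 1 = 11
leading_zeros = num_bits - 1 = 10
binary(1295) = 10100001111

Elias gamma(1295) = '0000000000' + '10100001111' = 000000000010100001111 (21 bits)


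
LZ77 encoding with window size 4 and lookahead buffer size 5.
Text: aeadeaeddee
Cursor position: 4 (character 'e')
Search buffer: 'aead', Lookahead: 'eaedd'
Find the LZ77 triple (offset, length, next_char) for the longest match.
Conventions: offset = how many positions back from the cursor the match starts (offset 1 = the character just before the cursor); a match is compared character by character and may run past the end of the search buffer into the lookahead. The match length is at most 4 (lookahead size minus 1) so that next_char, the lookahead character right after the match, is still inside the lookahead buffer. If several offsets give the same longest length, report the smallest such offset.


Try each offset into the search buffer:
  offset=1 (pos 3, char 'd'): match length 0
  offset=2 (pos 2, char 'a'): match length 0
  offset=3 (pos 1, char 'e'): match length 2
  offset=4 (pos 0, char 'a'): match length 0
Longest match has length 2 at offset 3.
next_char = character at position 4 + 2 = 6 -> 'e'

Best match: offset=3, length=2 (matching 'ea' starting at position 1)
LZ77 triple: (3, 2, 'e')


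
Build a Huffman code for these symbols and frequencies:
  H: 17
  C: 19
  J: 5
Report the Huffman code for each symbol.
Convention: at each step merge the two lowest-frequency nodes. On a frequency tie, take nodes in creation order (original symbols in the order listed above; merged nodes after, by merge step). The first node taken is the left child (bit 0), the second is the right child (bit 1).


Huffman tree construction:
Step 1: Merge J(5) + H(17) = 22
Step 2: Merge C(19) + (J+H)(22) = 41
Read each symbol's code off the tree from the root (left child = 0, right child = 1).

Codes:
  H: 11 (length 2)
  C: 0 (length 1)
  J: 10 (length 2)
Average code length: 63/41 = 1.5366 bits/symbol


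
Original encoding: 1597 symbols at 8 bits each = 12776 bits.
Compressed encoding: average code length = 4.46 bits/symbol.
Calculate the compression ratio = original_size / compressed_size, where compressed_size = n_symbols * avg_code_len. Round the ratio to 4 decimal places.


original_size = n_symbols * orig_bits = 1597 * 8 = 12776 bits
compressed_size = n_symbols * avg_code_len = 1597 * 4.46 = 7122.62 bits
ratio = original_size / compressed_size = 12776 / 7122.62 = 1.7937

Compression ratio = 1.7937


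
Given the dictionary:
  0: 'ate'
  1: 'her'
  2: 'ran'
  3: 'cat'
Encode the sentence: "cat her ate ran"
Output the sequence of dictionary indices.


Look up each word in the dictionary:
  'cat' -> 3
  'her' -> 1
  'ate' -> 0
  'ran' -> 2

Encoded: [3, 1, 0, 2]


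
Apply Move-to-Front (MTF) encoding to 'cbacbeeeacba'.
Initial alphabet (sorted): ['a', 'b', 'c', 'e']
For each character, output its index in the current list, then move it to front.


MTF encoding:
'c': index 2 in ['a', 'b', 'c', 'e'] -> ['c', 'a', 'b', 'e']
'b': index 2 in ['c', 'a', 'b', 'e'] -> ['b', 'c', 'a', 'e']
'a': index 2 in ['b', 'c', 'a', 'e'] -> ['a', 'b', 'c', 'e']
'c': index 2 in ['a', 'b', 'c', 'e'] -> ['c', 'a', 'b', 'e']
'b': index 2 in ['c', 'a', 'b', 'e'] -> ['b', 'c', 'a', 'e']
'e': index 3 in ['b', 'c', 'a', 'e'] -> ['e', 'b', 'c', 'a']
'e': index 0 in ['e', 'b', 'c', 'a'] -> ['e', 'b', 'c', 'a']
'e': index 0 in ['e', 'b', 'c', 'a'] -> ['e', 'b', 'c', 'a']
'a': index 3 in ['e', 'b', 'c', 'a'] -> ['a', 'e', 'b', 'c']
'c': index 3 in ['a', 'e', 'b', 'c'] -> ['c', 'a', 'e', 'b']
'b': index 3 in ['c', 'a', 'e', 'b'] -> ['b', 'c', 'a', 'e']
'a': index 2 in ['b', 'c', 'a', 'e'] -> ['a', 'b', 'c', 'e']


Output: [2, 2, 2, 2, 2, 3, 0, 0, 3, 3, 3, 2]


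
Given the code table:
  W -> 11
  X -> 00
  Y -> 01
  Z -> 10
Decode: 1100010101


Decoding:
11 -> W
00 -> X
01 -> Y
01 -> Y
01 -> Y


Result: WXYYY


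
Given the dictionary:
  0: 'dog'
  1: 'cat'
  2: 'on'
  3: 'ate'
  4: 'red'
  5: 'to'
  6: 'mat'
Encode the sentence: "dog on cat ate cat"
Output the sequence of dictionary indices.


Look up each word in the dictionary:
  'dog' -> 0
  'on' -> 2
  'cat' -> 1
  'ate' -> 3
  'cat' -> 1

Encoded: [0, 2, 1, 3, 1]


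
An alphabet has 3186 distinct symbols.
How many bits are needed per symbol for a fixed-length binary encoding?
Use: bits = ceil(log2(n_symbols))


log2(3186) = 11.6375
Bracket: 2^11 = 2048 < 3186 <= 2^12 = 4096
So ceil(log2(3186)) = 12

bits = ceil(log2(3186)) = ceil(11.6375) = 12 bits


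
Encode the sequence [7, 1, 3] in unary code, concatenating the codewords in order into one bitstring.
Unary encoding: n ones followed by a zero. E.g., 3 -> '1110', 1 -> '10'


Encode each number as n ones followed by a terminating 0:
  7 -> 11111110 (8 bits)
  1 -> 10 (2 bits)
  3 -> 1110 (4 bits)
Total length = 8 + 2 + 4 = 14 bits.

Unary([7, 1, 3]) = 11111110101110 (14 bits)


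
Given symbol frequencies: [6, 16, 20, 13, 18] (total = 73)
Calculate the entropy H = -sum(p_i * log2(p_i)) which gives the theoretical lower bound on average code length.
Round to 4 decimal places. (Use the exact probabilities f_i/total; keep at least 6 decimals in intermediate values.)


Per-symbol terms -p_i * log2(p_i) with p_i = f_i/73:
  p = 6/73 = 0.082192: log2(p) = -3.604862, -p*log2(p) = 0.296290
  p = 16/73 = 0.219178: log2(p) = -2.189825, -p*log2(p) = 0.479962
  p = 20/73 = 0.273973: log2(p) = -1.867896, -p*log2(p) = 0.511752
  p = 13/73 = 0.178082: log2(p) = -2.489385, -p*log2(p) = 0.443315
  p = 18/73 = 0.246575: log2(p) = -2.019900, -p*log2(p) = 0.498057
H = 0.296290 + 0.479962 + 0.511752 + 0.443315 + 0.498057 = 2.229376

H = 2.2294 bits/symbol


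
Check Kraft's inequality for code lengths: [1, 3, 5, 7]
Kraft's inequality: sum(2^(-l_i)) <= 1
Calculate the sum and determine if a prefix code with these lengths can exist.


Sum = 2^(-1) + 2^(-3) + 2^(-5) + 2^(-7)
    = 0.5 + 0.125 + 0.03125 + 0.0078125
    = 85/128 = 0.6640625
Since 0.6640625 <= 1, Kraft's inequality IS satisfied.
A prefix code with these lengths CAN exist.

Kraft sum = 0.6640625. Satisfied.


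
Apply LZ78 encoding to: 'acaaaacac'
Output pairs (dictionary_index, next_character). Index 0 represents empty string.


LZ78 encoding steps:
Dictionary: {0: ''}
Step 1: w='' (idx 0), next='a' -> output (0, 'a'), add 'a' as idx 1
Step 2: w='' (idx 0), next='c' -> output (0, 'c'), add 'c' as idx 2
Step 3: w='a' (idx 1), next='a' -> output (1, 'a'), add 'aa' as idx 3
Step 4: w='aa' (idx 3), next='c' -> output (3, 'c'), add 'aac' as idx 4
Step 5: w='a' (idx 1), next='c' -> output (1, 'c'), add 'ac' as idx 5


Encoded: [(0, 'a'), (0, 'c'), (1, 'a'), (3, 'c'), (1, 'c')]


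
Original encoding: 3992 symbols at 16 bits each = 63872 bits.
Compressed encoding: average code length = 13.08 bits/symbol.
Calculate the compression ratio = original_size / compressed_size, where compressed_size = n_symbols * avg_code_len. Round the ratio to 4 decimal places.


original_size = n_symbols * orig_bits = 3992 * 16 = 63872 bits
compressed_size = n_symbols * avg_code_len = 3992 * 13.08 = 52215.36 bits
ratio = original_size / compressed_size = 63872 / 52215.36 = 1.2232

Compression ratio = 1.2232


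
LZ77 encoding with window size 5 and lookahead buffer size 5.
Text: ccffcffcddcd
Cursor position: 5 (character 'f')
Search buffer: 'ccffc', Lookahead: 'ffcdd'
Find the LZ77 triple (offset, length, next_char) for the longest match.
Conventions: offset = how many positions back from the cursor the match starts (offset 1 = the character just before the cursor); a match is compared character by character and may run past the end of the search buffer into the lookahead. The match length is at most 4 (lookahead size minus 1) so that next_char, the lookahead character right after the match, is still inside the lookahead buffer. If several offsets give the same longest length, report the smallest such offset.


Try each offset into the search buffer:
  offset=1 (pos 4, char 'c'): match length 0
  offset=2 (pos 3, char 'f'): match length 1
  offset=3 (pos 2, char 'f'): match length 3
  offset=4 (pos 1, char 'c'): match length 0
  offset=5 (pos 0, char 'c'): match length 0
Longest match has length 3 at offset 3.
next_char = character at position 5 + 3 = 8 -> 'd'

Best match: offset=3, length=3 (matching 'ffc' starting at position 2)
LZ77 triple: (3, 3, 'd')


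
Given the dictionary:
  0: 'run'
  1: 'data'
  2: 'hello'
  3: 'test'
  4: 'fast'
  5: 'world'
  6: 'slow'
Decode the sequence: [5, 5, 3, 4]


Look up each index in the dictionary:
  5 -> 'world'
  5 -> 'world'
  3 -> 'test'
  4 -> 'fast'

Decoded: "world world test fast"


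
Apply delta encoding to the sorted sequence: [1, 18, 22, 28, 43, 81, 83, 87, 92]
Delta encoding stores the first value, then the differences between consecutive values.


First value: 1
Deltas:
  18 - 1 = 17
  22 - 18 = 4
  28 - 22 = 6
  43 - 28 = 15
  81 - 43 = 38
  83 - 81 = 2
  87 - 83 = 4
  92 - 87 = 5


Delta encoded: [1, 17, 4, 6, 15, 38, 2, 4, 5]


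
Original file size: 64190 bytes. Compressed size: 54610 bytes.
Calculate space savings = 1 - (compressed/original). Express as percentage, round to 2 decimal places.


ratio = compressed/original = 54610/64190 = 0.850756
savings = 1 - ratio = 1 - 0.850756 = 0.149244
as a percentage: 0.149244 * 100 = 14.92%

Space savings = 1 - 54610/64190 = 14.92%


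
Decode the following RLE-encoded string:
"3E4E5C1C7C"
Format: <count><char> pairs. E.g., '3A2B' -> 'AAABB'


Expanding each <count><char> pair:
  3E -> 'EEE'
  4E -> 'EEEE'
  5C -> 'CCCCC'
  1C -> 'C'
  7C -> 'CCCCCCC'

Decoded = EEEEEEECCCCCCCCCCCCC


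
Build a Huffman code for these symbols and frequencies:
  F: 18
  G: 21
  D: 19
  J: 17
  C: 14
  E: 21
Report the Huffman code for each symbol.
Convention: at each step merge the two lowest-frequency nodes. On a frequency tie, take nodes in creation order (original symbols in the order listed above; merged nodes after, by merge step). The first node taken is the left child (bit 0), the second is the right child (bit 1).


Huffman tree construction:
Step 1: Merge C(14) + J(17) = 31
Step 2: Merge F(18) + D(19) = 37
Step 3: Merge G(21) + E(21) = 42
Step 4: Merge (C+J)(31) + (F+D)(37) = 68
Step 5: Merge (G+E)(42) + ((C+J)+(F+D))(68) = 110
Read each symbol's code off the tree from the root (left child = 0, right child = 1).

Codes:
  F: 110 (length 3)
  G: 00 (length 2)
  D: 111 (length 3)
  J: 101 (length 3)
  C: 100 (length 3)
  E: 01 (length 2)
Average code length: 288/110 = 2.6182 bits/symbol


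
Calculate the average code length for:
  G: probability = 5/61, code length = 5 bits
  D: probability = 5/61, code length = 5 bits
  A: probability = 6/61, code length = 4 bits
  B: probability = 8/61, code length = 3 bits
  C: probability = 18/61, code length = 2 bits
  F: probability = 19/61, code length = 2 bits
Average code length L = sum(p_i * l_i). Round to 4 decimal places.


Weighted contributions p_i * l_i:
  G: (5/61) * 5 = 25/61
  D: (5/61) * 5 = 25/61
  A: (6/61) * 4 = 24/61
  B: (8/61) * 3 = 24/61
  C: (18/61) * 2 = 36/61
  F: (19/61) * 2 = 38/61
Sum = (25 + 25 + 24 + 24 + 36 + 38)/61 = 172/61

L = 172/61 = 2.8197 bits/symbol


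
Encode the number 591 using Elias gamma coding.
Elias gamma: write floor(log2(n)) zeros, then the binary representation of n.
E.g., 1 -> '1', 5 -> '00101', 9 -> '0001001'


num_bits = floor(log2(591)) + 1 = 10
leading_zeros = num_bits - 1 = 9
binary(591) = 1001001111

Elias gamma(591) = '000000000' + '1001001111' = 0000000001001001111 (19 bits)


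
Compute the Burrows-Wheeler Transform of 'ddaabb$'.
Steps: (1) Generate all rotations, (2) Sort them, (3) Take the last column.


Rotations (sorted):
  0: $ddaabb -> last char: b
  1: aabb$dd -> last char: d
  2: abb$dda -> last char: a
  3: b$ddaab -> last char: b
  4: bb$ddaa -> last char: a
  5: daabb$d -> last char: d
  6: ddaabb$ -> last char: $


BWT = bdabad$


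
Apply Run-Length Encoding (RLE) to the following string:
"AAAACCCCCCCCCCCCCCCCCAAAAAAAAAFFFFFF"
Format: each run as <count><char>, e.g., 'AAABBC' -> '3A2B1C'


Scanning runs left to right:
  i=0: run of 'A' x 4 -> '4A'
  i=4: run of 'C' x 17 -> '17C'
  i=21: run of 'A' x 9 -> '9A'
  i=30: run of 'F' x 6 -> '6F'

RLE = 4A17C9A6F


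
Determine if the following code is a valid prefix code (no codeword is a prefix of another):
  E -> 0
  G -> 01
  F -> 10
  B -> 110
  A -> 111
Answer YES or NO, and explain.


Checking each pair (does one codeword prefix another?):
  E='0' vs G='01': prefix -- VIOLATION

NO -- this is NOT a valid prefix code. E (0) is a prefix of G (01).


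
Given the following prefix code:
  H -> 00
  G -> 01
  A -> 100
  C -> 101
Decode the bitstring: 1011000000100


Decoding step by step:
Bits 101 -> C
Bits 100 -> A
Bits 00 -> H
Bits 00 -> H
Bits 100 -> A


Decoded message: CAHHA


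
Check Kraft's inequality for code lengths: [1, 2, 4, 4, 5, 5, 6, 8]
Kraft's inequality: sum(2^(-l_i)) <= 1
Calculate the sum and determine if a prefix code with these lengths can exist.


Sum = 2^(-1) + 2^(-2) + 2^(-4) + 2^(-4) + 2^(-5) + 2^(-5) + 2^(-6) + 2^(-8)
    = 0.5 + 0.25 + 0.0625 + 0.0625 + 0.03125 + 0.03125 + 0.015625 + 0.00390625
    = 245/256 = 0.95703125
Since 0.95703125 <= 1, Kraft's inequality IS satisfied.
A prefix code with these lengths CAN exist.

Kraft sum = 0.95703125. Satisfied.


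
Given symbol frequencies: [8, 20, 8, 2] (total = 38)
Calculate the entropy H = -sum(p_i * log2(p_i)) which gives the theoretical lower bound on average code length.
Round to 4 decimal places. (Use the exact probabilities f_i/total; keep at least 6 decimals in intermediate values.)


Per-symbol terms -p_i * log2(p_i) with p_i = f_i/38:
  p = 8/38 = 0.210526: log2(p) = -2.247928, -p*log2(p) = 0.473248
  p = 20/38 = 0.526316: log2(p) = -0.925999, -p*log2(p) = 0.487368
  p = 8/38 = 0.210526: log2(p) = -2.247928, -p*log2(p) = 0.473248
  p = 2/38 = 0.052632: log2(p) = -4.247928, -p*log2(p) = 0.223575
H = 0.473248 + 0.487368 + 0.473248 + 0.223575 = 1.657439

H = 1.6574 bits/symbol


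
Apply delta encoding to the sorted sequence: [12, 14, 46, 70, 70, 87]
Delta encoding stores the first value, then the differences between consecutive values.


First value: 12
Deltas:
  14 - 12 = 2
  46 - 14 = 32
  70 - 46 = 24
  70 - 70 = 0
  87 - 70 = 17


Delta encoded: [12, 2, 32, 24, 0, 17]


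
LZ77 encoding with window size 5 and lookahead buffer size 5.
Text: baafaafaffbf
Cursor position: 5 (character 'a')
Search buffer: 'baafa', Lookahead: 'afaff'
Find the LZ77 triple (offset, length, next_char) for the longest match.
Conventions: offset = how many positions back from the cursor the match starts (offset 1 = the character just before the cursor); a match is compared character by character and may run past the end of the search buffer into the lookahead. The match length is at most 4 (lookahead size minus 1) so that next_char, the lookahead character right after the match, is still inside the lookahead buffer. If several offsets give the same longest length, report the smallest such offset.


Try each offset into the search buffer:
  offset=1 (pos 4, char 'a'): match length 1
  offset=2 (pos 3, char 'f'): match length 0
  offset=3 (pos 2, char 'a'): match length 3
  offset=4 (pos 1, char 'a'): match length 1
  offset=5 (pos 0, char 'b'): match length 0
Longest match has length 3 at offset 3.
next_char = character at position 5 + 3 = 8 -> 'f'

Best match: offset=3, length=3 (matching 'afa' starting at position 2)
LZ77 triple: (3, 3, 'f')


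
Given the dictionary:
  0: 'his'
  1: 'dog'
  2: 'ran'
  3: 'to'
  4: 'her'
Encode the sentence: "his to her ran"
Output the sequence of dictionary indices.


Look up each word in the dictionary:
  'his' -> 0
  'to' -> 3
  'her' -> 4
  'ran' -> 2

Encoded: [0, 3, 4, 2]


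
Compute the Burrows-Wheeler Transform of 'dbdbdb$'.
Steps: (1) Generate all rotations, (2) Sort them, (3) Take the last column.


Rotations (sorted):
  0: $dbdbdb -> last char: b
  1: b$dbdbd -> last char: d
  2: bdb$dbd -> last char: d
  3: bdbdb$d -> last char: d
  4: db$dbdb -> last char: b
  5: dbdb$db -> last char: b
  6: dbdbdb$ -> last char: $


BWT = bdddbb$


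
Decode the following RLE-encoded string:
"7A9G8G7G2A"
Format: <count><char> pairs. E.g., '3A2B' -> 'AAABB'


Expanding each <count><char> pair:
  7A -> 'AAAAAAA'
  9G -> 'GGGGGGGGG'
  8G -> 'GGGGGGGG'
  7G -> 'GGGGGGG'
  2A -> 'AA'

Decoded = AAAAAAAGGGGGGGGGGGGGGGGGGGGGGGGAA


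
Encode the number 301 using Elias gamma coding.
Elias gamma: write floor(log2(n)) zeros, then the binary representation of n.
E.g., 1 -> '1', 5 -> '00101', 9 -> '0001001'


num_bits = floor(log2(301)) + 1 = 9
leading_zeros = num_bits - 1 = 8
binary(301) = 100101101

Elias gamma(301) = '00000000' + '100101101' = 00000000100101101 (17 bits)


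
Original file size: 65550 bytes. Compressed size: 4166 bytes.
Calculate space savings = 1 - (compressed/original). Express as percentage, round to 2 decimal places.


ratio = compressed/original = 4166/65550 = 0.063555
savings = 1 - ratio = 1 - 0.063555 = 0.936445
as a percentage: 0.936445 * 100 = 93.64%

Space savings = 1 - 4166/65550 = 93.64%


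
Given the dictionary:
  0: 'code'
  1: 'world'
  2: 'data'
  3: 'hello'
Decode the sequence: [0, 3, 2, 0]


Look up each index in the dictionary:
  0 -> 'code'
  3 -> 'hello'
  2 -> 'data'
  0 -> 'code'

Decoded: "code hello data code"


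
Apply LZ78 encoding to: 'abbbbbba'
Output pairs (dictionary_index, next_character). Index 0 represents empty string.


LZ78 encoding steps:
Dictionary: {0: ''}
Step 1: w='' (idx 0), next='a' -> output (0, 'a'), add 'a' as idx 1
Step 2: w='' (idx 0), next='b' -> output (0, 'b'), add 'b' as idx 2
Step 3: w='b' (idx 2), next='b' -> output (2, 'b'), add 'bb' as idx 3
Step 4: w='bb' (idx 3), next='b' -> output (3, 'b'), add 'bbb' as idx 4
Step 5: w='a' (idx 1), end of input -> output (1, '')


Encoded: [(0, 'a'), (0, 'b'), (2, 'b'), (3, 'b'), (1, '')]


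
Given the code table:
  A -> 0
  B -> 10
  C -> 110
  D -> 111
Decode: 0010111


Decoding:
0 -> A
0 -> A
10 -> B
111 -> D


Result: AABD


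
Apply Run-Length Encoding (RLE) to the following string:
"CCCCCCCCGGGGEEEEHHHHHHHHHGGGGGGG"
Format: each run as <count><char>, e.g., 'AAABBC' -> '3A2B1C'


Scanning runs left to right:
  i=0: run of 'C' x 8 -> '8C'
  i=8: run of 'G' x 4 -> '4G'
  i=12: run of 'E' x 4 -> '4E'
  i=16: run of 'H' x 9 -> '9H'
  i=25: run of 'G' x 7 -> '7G'

RLE = 8C4G4E9H7G


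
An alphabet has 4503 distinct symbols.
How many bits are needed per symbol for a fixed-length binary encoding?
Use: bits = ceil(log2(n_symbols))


log2(4503) = 12.1367
Bracket: 2^12 = 4096 < 4503 <= 2^13 = 8192
So ceil(log2(4503)) = 13

bits = ceil(log2(4503)) = ceil(12.1367) = 13 bits


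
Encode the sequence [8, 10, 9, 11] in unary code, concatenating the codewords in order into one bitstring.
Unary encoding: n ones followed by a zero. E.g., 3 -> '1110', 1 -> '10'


Encode each number as n ones followed by a terminating 0:
  8 -> 111111110 (9 bits)
  10 -> 11111111110 (11 bits)
  9 -> 1111111110 (10 bits)
  11 -> 111111111110 (12 bits)
Total length = 9 + 11 + 10 + 12 = 42 bits.

Unary([8, 10, 9, 11]) = 111111110111111111101111111110111111111110 (42 bits)


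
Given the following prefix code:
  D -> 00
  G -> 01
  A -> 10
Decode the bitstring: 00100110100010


Decoding step by step:
Bits 00 -> D
Bits 10 -> A
Bits 01 -> G
Bits 10 -> A
Bits 10 -> A
Bits 00 -> D
Bits 10 -> A


Decoded message: DAGAADA


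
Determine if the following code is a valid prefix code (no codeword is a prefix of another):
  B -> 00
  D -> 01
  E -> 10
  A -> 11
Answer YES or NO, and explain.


Checking each pair (does one codeword prefix another?):
  B='00' vs D='01': no prefix
  B='00' vs E='10': no prefix
  B='00' vs A='11': no prefix
  D='01' vs B='00': no prefix
  D='01' vs E='10': no prefix
  D='01' vs A='11': no prefix
  E='10' vs B='00': no prefix
  E='10' vs D='01': no prefix
  E='10' vs A='11': no prefix
  A='11' vs B='00': no prefix
  A='11' vs D='01': no prefix
  A='11' vs E='10': no prefix
No violation found over all pairs.

YES -- this is a valid prefix code. No codeword is a prefix of any other codeword.


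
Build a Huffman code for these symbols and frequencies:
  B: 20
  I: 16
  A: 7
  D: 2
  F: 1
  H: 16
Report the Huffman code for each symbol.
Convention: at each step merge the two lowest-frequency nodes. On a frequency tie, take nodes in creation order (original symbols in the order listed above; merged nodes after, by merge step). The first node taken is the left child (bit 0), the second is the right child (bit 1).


Huffman tree construction:
Step 1: Merge F(1) + D(2) = 3
Step 2: Merge (F+D)(3) + A(7) = 10
Step 3: Merge ((F+D)+A)(10) + I(16) = 26
Step 4: Merge H(16) + B(20) = 36
Step 5: Merge (((F+D)+A)+I)(26) + (H+B)(36) = 62
Read each symbol's code off the tree from the root (left child = 0, right child = 1).

Codes:
  B: 11 (length 2)
  I: 01 (length 2)
  A: 001 (length 3)
  D: 0001 (length 4)
  F: 0000 (length 4)
  H: 10 (length 2)
Average code length: 137/62 = 2.2097 bits/symbol


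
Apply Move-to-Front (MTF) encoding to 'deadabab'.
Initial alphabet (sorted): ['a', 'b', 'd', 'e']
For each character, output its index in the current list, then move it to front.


MTF encoding:
'd': index 2 in ['a', 'b', 'd', 'e'] -> ['d', 'a', 'b', 'e']
'e': index 3 in ['d', 'a', 'b', 'e'] -> ['e', 'd', 'a', 'b']
'a': index 2 in ['e', 'd', 'a', 'b'] -> ['a', 'e', 'd', 'b']
'd': index 2 in ['a', 'e', 'd', 'b'] -> ['d', 'a', 'e', 'b']
'a': index 1 in ['d', 'a', 'e', 'b'] -> ['a', 'd', 'e', 'b']
'b': index 3 in ['a', 'd', 'e', 'b'] -> ['b', 'a', 'd', 'e']
'a': index 1 in ['b', 'a', 'd', 'e'] -> ['a', 'b', 'd', 'e']
'b': index 1 in ['a', 'b', 'd', 'e'] -> ['b', 'a', 'd', 'e']


Output: [2, 3, 2, 2, 1, 3, 1, 1]


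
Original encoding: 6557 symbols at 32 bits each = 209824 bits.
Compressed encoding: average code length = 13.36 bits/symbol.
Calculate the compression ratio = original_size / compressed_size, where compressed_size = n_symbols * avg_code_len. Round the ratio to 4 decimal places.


original_size = n_symbols * orig_bits = 6557 * 32 = 209824 bits
compressed_size = n_symbols * avg_code_len = 6557 * 13.36 = 87601.52 bits
ratio = original_size / compressed_size = 209824 / 87601.52 = 2.3952

Compression ratio = 2.3952


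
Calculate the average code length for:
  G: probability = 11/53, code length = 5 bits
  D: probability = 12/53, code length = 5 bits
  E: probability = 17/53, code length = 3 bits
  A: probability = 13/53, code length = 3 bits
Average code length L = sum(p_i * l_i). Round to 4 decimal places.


Weighted contributions p_i * l_i:
  G: (11/53) * 5 = 55/53
  D: (12/53) * 5 = 60/53
  E: (17/53) * 3 = 51/53
  A: (13/53) * 3 = 39/53
Sum = (55 + 60 + 51 + 39)/53 = 205/53

L = 205/53 = 3.8679 bits/symbol


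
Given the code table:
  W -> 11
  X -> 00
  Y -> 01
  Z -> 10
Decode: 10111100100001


Decoding:
10 -> Z
11 -> W
11 -> W
00 -> X
10 -> Z
00 -> X
01 -> Y


Result: ZWWXZXY


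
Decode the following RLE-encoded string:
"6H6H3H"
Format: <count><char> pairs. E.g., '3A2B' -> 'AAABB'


Expanding each <count><char> pair:
  6H -> 'HHHHHH'
  6H -> 'HHHHHH'
  3H -> 'HHH'

Decoded = HHHHHHHHHHHHHHH


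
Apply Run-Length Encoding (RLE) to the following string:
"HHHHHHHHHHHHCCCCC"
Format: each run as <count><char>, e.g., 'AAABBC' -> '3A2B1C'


Scanning runs left to right:
  i=0: run of 'H' x 12 -> '12H'
  i=12: run of 'C' x 5 -> '5C'

RLE = 12H5C


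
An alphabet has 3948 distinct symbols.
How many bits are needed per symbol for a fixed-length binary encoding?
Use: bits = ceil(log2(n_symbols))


log2(3948) = 11.9469
Bracket: 2^11 = 2048 < 3948 <= 2^12 = 4096
So ceil(log2(3948)) = 12

bits = ceil(log2(3948)) = ceil(11.9469) = 12 bits


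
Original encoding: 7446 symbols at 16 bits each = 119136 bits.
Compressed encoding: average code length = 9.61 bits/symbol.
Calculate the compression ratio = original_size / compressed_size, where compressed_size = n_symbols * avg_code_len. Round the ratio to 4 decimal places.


original_size = n_symbols * orig_bits = 7446 * 16 = 119136 bits
compressed_size = n_symbols * avg_code_len = 7446 * 9.61 = 71556.06 bits
ratio = original_size / compressed_size = 119136 / 71556.06 = 1.6649

Compression ratio = 1.6649


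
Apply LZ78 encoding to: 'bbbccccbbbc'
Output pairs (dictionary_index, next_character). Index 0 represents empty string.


LZ78 encoding steps:
Dictionary: {0: ''}
Step 1: w='' (idx 0), next='b' -> output (0, 'b'), add 'b' as idx 1
Step 2: w='b' (idx 1), next='b' -> output (1, 'b'), add 'bb' as idx 2
Step 3: w='' (idx 0), next='c' -> output (0, 'c'), add 'c' as idx 3
Step 4: w='c' (idx 3), next='c' -> output (3, 'c'), add 'cc' as idx 4
Step 5: w='c' (idx 3), next='b' -> output (3, 'b'), add 'cb' as idx 5
Step 6: w='bb' (idx 2), next='c' -> output (2, 'c'), add 'bbc' as idx 6


Encoded: [(0, 'b'), (1, 'b'), (0, 'c'), (3, 'c'), (3, 'b'), (2, 'c')]


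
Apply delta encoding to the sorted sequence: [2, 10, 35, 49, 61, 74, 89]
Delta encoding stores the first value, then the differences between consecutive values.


First value: 2
Deltas:
  10 - 2 = 8
  35 - 10 = 25
  49 - 35 = 14
  61 - 49 = 12
  74 - 61 = 13
  89 - 74 = 15


Delta encoded: [2, 8, 25, 14, 12, 13, 15]


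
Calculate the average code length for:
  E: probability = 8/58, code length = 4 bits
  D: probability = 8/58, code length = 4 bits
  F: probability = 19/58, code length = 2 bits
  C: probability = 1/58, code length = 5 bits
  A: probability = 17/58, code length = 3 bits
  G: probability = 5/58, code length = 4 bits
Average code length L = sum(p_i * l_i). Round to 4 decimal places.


Weighted contributions p_i * l_i:
  E: (8/58) * 4 = 32/58
  D: (8/58) * 4 = 32/58
  F: (19/58) * 2 = 38/58
  C: (1/58) * 5 = 5/58
  A: (17/58) * 3 = 51/58
  G: (5/58) * 4 = 20/58
Sum = (32 + 32 + 38 + 5 + 51 + 20)/58 = 178/58

L = 178/58 = 3.0690 bits/symbol


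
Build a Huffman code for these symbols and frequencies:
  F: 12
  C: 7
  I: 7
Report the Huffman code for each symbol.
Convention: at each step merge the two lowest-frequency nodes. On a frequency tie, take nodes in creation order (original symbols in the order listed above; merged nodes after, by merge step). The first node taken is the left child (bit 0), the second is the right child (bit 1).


Huffman tree construction:
Step 1: Merge C(7) + I(7) = 14
Step 2: Merge F(12) + (C+I)(14) = 26
Read each symbol's code off the tree from the root (left child = 0, right child = 1).

Codes:
  F: 0 (length 1)
  C: 10 (length 2)
  I: 11 (length 2)
Average code length: 40/26 = 1.5385 bits/symbol


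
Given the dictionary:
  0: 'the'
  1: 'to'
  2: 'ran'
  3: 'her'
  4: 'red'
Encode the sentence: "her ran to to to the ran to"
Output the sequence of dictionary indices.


Look up each word in the dictionary:
  'her' -> 3
  'ran' -> 2
  'to' -> 1
  'to' -> 1
  'to' -> 1
  'the' -> 0
  'ran' -> 2
  'to' -> 1

Encoded: [3, 2, 1, 1, 1, 0, 2, 1]


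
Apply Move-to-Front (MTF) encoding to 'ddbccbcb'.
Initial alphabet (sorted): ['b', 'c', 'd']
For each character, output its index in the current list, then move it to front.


MTF encoding:
'd': index 2 in ['b', 'c', 'd'] -> ['d', 'b', 'c']
'd': index 0 in ['d', 'b', 'c'] -> ['d', 'b', 'c']
'b': index 1 in ['d', 'b', 'c'] -> ['b', 'd', 'c']
'c': index 2 in ['b', 'd', 'c'] -> ['c', 'b', 'd']
'c': index 0 in ['c', 'b', 'd'] -> ['c', 'b', 'd']
'b': index 1 in ['c', 'b', 'd'] -> ['b', 'c', 'd']
'c': index 1 in ['b', 'c', 'd'] -> ['c', 'b', 'd']
'b': index 1 in ['c', 'b', 'd'] -> ['b', 'c', 'd']


Output: [2, 0, 1, 2, 0, 1, 1, 1]


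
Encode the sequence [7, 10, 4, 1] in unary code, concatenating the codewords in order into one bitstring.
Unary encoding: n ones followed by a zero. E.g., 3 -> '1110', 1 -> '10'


Encode each number as n ones followed by a terminating 0:
  7 -> 11111110 (8 bits)
  10 -> 11111111110 (11 bits)
  4 -> 11110 (5 bits)
  1 -> 10 (2 bits)
Total length = 8 + 11 + 5 + 2 = 26 bits.

Unary([7, 10, 4, 1]) = 11111110111111111101111010 (26 bits)


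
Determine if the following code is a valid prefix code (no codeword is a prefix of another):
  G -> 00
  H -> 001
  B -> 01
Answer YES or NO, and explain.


Checking each pair (does one codeword prefix another?):
  G='00' vs H='001': prefix -- VIOLATION

NO -- this is NOT a valid prefix code. G (00) is a prefix of H (001).


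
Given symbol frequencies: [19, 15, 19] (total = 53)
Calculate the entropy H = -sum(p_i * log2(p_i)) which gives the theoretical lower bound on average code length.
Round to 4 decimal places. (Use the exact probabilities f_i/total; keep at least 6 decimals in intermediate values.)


Per-symbol terms -p_i * log2(p_i) with p_i = f_i/53:
  p = 19/53 = 0.358491: log2(p) = -1.479993, -p*log2(p) = 0.530564
  p = 15/53 = 0.283019: log2(p) = -1.821030, -p*log2(p) = 0.515386
  p = 19/53 = 0.358491: log2(p) = -1.479993, -p*log2(p) = 0.530564
H = 0.530564 + 0.515386 + 0.530564 = 1.576514

H = 1.5765 bits/symbol


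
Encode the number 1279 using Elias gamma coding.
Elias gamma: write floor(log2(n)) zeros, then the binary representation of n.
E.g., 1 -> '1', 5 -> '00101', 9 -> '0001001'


num_bits = floor(log2(1279)) + 1 = 11
leading_zeros = num_bits - 1 = 10
binary(1279) = 10011111111

Elias gamma(1279) = '0000000000' + '10011111111' = 000000000010011111111 (21 bits)


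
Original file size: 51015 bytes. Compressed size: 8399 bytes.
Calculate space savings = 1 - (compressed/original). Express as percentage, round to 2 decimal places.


ratio = compressed/original = 8399/51015 = 0.164638
savings = 1 - ratio = 1 - 0.164638 = 0.835362
as a percentage: 0.835362 * 100 = 83.54%

Space savings = 1 - 8399/51015 = 83.54%


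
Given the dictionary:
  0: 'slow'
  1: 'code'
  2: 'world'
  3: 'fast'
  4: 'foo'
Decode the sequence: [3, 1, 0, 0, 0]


Look up each index in the dictionary:
  3 -> 'fast'
  1 -> 'code'
  0 -> 'slow'
  0 -> 'slow'
  0 -> 'slow'

Decoded: "fast code slow slow slow"


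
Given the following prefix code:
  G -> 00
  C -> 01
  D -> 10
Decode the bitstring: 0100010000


Decoding step by step:
Bits 01 -> C
Bits 00 -> G
Bits 01 -> C
Bits 00 -> G
Bits 00 -> G


Decoded message: CGCGG


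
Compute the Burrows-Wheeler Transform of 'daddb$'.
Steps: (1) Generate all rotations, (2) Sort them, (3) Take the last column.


Rotations (sorted):
  0: $daddb -> last char: b
  1: addb$d -> last char: d
  2: b$dadd -> last char: d
  3: daddb$ -> last char: $
  4: db$dad -> last char: d
  5: ddb$da -> last char: a


BWT = bdd$da


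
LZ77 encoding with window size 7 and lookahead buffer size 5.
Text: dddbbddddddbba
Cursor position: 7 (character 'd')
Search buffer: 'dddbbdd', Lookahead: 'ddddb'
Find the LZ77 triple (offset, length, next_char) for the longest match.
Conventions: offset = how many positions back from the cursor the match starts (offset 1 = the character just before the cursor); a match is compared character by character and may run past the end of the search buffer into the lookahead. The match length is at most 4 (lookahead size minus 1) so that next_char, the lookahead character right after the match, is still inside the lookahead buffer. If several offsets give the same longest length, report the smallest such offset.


Try each offset into the search buffer:
  offset=1 (pos 6, char 'd'): match length 4
  offset=2 (pos 5, char 'd'): match length 4
  offset=3 (pos 4, char 'b'): match length 0
  offset=4 (pos 3, char 'b'): match length 0
  offset=5 (pos 2, char 'd'): match length 1
  offset=6 (pos 1, char 'd'): match length 2
  offset=7 (pos 0, char 'd'): match length 3
Longest match has length 4, found at offsets 1, 2; take the smallest, offset 1.
next_char = character at position 7 + 4 = 11 -> 'b'

Best match: offset=1, length=4 (matching 'dddd' starting at position 6)
LZ77 triple: (1, 4, 'b')


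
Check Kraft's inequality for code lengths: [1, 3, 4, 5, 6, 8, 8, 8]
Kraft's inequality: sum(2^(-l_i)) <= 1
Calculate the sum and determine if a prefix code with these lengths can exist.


Sum = 2^(-1) + 2^(-3) + 2^(-4) + 2^(-5) + 2^(-6) + 2^(-8) + 2^(-8) + 2^(-8)
    = 0.5 + 0.125 + 0.0625 + 0.03125 + 0.015625 + 0.00390625 + 0.00390625 + 0.00390625
    = 191/256 = 0.74609375
Since 0.74609375 <= 1, Kraft's inequality IS satisfied.
A prefix code with these lengths CAN exist.

Kraft sum = 0.74609375. Satisfied.


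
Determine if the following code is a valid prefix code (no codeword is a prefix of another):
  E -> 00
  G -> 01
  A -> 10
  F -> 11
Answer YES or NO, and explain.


Checking each pair (does one codeword prefix another?):
  E='00' vs G='01': no prefix
  E='00' vs A='10': no prefix
  E='00' vs F='11': no prefix
  G='01' vs E='00': no prefix
  G='01' vs A='10': no prefix
  G='01' vs F='11': no prefix
  A='10' vs E='00': no prefix
  A='10' vs G='01': no prefix
  A='10' vs F='11': no prefix
  F='11' vs E='00': no prefix
  F='11' vs G='01': no prefix
  F='11' vs A='10': no prefix
No violation found over all pairs.

YES -- this is a valid prefix code. No codeword is a prefix of any other codeword.


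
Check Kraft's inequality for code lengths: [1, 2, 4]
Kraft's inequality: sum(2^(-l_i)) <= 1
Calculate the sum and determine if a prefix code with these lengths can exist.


Sum = 2^(-1) + 2^(-2) + 2^(-4)
    = 0.5 + 0.25 + 0.0625
    = 13/16 = 0.8125
Since 0.8125 <= 1, Kraft's inequality IS satisfied.
A prefix code with these lengths CAN exist.

Kraft sum = 0.8125. Satisfied.


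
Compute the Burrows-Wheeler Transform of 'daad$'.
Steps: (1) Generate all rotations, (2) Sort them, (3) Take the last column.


Rotations (sorted):
  0: $daad -> last char: d
  1: aad$d -> last char: d
  2: ad$da -> last char: a
  3: d$daa -> last char: a
  4: daad$ -> last char: $


BWT = ddaa$


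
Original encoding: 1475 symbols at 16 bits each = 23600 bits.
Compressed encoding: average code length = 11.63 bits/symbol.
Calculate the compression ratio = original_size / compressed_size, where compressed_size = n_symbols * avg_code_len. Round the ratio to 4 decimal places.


original_size = n_symbols * orig_bits = 1475 * 16 = 23600 bits
compressed_size = n_symbols * avg_code_len = 1475 * 11.63 = 17154.25 bits
ratio = original_size / compressed_size = 23600 / 17154.25 = 1.3758

Compression ratio = 1.3758


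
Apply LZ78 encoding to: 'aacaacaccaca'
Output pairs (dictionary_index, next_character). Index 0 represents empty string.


LZ78 encoding steps:
Dictionary: {0: ''}
Step 1: w='' (idx 0), next='a' -> output (0, 'a'), add 'a' as idx 1
Step 2: w='a' (idx 1), next='c' -> output (1, 'c'), add 'ac' as idx 2
Step 3: w='a' (idx 1), next='a' -> output (1, 'a'), add 'aa' as idx 3
Step 4: w='' (idx 0), next='c' -> output (0, 'c'), add 'c' as idx 4
Step 5: w='ac' (idx 2), next='c' -> output (2, 'c'), add 'acc' as idx 5
Step 6: w='ac' (idx 2), next='a' -> output (2, 'a'), add 'aca' as idx 6


Encoded: [(0, 'a'), (1, 'c'), (1, 'a'), (0, 'c'), (2, 'c'), (2, 'a')]
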